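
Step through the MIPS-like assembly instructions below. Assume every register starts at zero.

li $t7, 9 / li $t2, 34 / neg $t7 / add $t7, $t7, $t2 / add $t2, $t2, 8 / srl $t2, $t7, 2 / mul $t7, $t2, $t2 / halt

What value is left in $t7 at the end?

$t7=9
$t2=34
$t7=-(9)=-9
$t7=(-9)+34=25
$t2=34+8=42
$t2=25>>2=6
$t7=6*6=36
halt.

36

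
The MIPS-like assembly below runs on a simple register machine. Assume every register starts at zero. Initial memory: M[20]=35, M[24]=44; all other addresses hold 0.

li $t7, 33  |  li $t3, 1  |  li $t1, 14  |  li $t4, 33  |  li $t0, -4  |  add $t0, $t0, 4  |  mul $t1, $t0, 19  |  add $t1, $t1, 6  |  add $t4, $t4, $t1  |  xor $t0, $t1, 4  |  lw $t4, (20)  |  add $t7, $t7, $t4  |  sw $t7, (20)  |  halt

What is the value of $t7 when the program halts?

68

li $t7, 33 → $t7=33
li $t3, 1 → $t3=1
li $t1, 14 → $t1=14
li $t4, 33 → $t4=33
li $t0, -4 → $t0=-4
add $t0, $t0, 4 → $t0=(-4)+4=0
mul $t1, $t0, 19 → $t1=0*19=0
add $t1, $t1, 6 → $t1=0+6=6
add $t4, $t4, $t1 → $t4=33+6=39
xor $t0, $t1, 4 → $t0=6^4=2
lw $t4, (20) → $t4=M[20]=35
add $t7, $t7, $t4 → $t7=33+35=68
sw $t7, (20) → M[20]=68
halt.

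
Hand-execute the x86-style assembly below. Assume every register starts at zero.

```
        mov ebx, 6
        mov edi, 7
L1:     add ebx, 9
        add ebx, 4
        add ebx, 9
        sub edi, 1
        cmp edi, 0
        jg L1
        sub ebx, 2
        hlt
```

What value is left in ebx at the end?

158

ebx=6
edi=7
ebx=6+9=15
ebx=15+4=19
ebx=19+9=28
edi=7-1=6
cmp edi, 0  (cmp 6,0)
jg L1: taken
ebx=28+9=37
ebx=37+4=41
ebx=41+9=50
edi=6-1=5
cmp edi, 0  (cmp 5,0)
jg L1: taken
ebx=50+9=59
ebx=59+4=63
ebx=63+9=72
edi=5-1=4
cmp edi, 0  (cmp 4,0)
jg L1: taken
ebx=72+9=81
ebx=81+4=85
ebx=85+9=94
edi=4-1=3
cmp edi, 0  (cmp 3,0)
jg L1: taken
ebx=94+9=103
ebx=103+4=107
ebx=107+9=116
edi=3-1=2
cmp edi, 0  (cmp 2,0)
jg L1: taken
ebx=116+9=125
ebx=125+4=129
ebx=129+9=138
edi=2-1=1
cmp edi, 0  (cmp 1,0)
jg L1: taken
ebx=138+9=147
ebx=147+4=151
ebx=151+9=160
edi=1-1=0
cmp edi, 0  (cmp 0,0)
jg L1: not taken
ebx=160-2=158
halt.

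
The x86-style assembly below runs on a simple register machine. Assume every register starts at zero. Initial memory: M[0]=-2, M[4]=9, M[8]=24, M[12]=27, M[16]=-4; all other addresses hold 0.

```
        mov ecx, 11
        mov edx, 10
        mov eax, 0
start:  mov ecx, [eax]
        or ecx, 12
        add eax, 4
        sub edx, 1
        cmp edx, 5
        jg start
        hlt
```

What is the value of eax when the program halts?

20

after mov ecx, 11: ecx=11
after mov edx, 10: edx=10
after mov eax, 0: eax=0
after mov ecx, [eax]: ecx=M[0]=-2
after or ecx, 12: ecx=(-2)|12=-2
after add eax, 4: eax=0+4=4
after sub edx, 1: edx=10-1=9
cmp edx, 5  (cmp 9,5)
jg start: taken
after mov ecx, [eax]: ecx=M[4]=9
after or ecx, 12: ecx=9|12=13
after add eax, 4: eax=4+4=8
after sub edx, 1: edx=9-1=8
cmp edx, 5  (cmp 8,5)
jg start: taken
after mov ecx, [eax]: ecx=M[8]=24
after or ecx, 12: ecx=24|12=28
after add eax, 4: eax=8+4=12
after sub edx, 1: edx=8-1=7
cmp edx, 5  (cmp 7,5)
jg start: taken
after mov ecx, [eax]: ecx=M[12]=27
after or ecx, 12: ecx=27|12=31
after add eax, 4: eax=12+4=16
after sub edx, 1: edx=7-1=6
cmp edx, 5  (cmp 6,5)
jg start: taken
after mov ecx, [eax]: ecx=M[16]=-4
after or ecx, 12: ecx=(-4)|12=-4
after add eax, 4: eax=16+4=20
after sub edx, 1: edx=6-1=5
cmp edx, 5  (cmp 5,5)
jg start: not taken
halt.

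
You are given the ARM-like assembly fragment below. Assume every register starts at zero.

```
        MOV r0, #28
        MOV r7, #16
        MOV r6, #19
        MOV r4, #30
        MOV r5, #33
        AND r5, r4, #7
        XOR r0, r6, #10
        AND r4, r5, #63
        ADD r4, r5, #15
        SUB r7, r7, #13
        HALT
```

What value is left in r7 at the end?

3

r0=28
r7=16
r6=19
r4=30
r5=33
r5=30&7=6
r0=19^10=25
r4=6&63=6
r4=6+15=21
r7=16-13=3
halt.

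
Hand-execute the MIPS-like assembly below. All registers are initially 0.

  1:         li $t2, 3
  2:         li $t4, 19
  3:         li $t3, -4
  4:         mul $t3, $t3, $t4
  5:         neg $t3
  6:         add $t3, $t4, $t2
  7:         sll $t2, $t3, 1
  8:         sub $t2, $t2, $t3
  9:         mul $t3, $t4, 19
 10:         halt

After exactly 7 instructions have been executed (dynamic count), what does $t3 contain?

22

$t2=3
$t4=19
$t3=-4
$t3=(-4)*19=-76
$t3=-(-76)=76
$t3=19+3=22
$t2=22<<1=44
After step 7: $t3 = 22.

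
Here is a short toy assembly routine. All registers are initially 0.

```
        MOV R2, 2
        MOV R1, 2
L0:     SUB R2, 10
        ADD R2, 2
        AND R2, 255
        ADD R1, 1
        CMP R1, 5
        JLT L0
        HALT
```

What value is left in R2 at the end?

234

after MOV R2, 2: R2=2
after MOV R1, 2: R1=2
after SUB R2, 10: R2=2-10=-8
after ADD R2, 2: R2=(-8)+2=-6
after AND R2, 255: R2=(-6)&255=250
after ADD R1, 1: R1=2+1=3
CMP R1, 5  (cmp 3,5)
JLT L0: taken
after SUB R2, 10: R2=250-10=240
after ADD R2, 2: R2=240+2=242
after AND R2, 255: R2=242&255=242
after ADD R1, 1: R1=3+1=4
CMP R1, 5  (cmp 4,5)
JLT L0: taken
after SUB R2, 10: R2=242-10=232
after ADD R2, 2: R2=232+2=234
after AND R2, 255: R2=234&255=234
after ADD R1, 1: R1=4+1=5
CMP R1, 5  (cmp 5,5)
JLT L0: not taken
halt.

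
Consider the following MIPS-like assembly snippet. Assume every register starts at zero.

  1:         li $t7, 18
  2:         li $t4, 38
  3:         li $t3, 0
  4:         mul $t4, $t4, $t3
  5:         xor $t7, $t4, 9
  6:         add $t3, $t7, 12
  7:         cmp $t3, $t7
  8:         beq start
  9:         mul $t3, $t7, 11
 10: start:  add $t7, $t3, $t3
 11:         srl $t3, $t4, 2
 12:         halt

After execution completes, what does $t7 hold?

after li $t7, 18: $t7=18
after li $t4, 38: $t4=38
after li $t3, 0: $t3=0
after mul $t4, $t4, $t3: $t4=38*0=0
after xor $t7, $t4, 9: $t7=0^9=9
after add $t3, $t7, 12: $t3=9+12=21
cmp $t3, $t7  (cmp 21,9)
beq start: not taken
after mul $t3, $t7, 11: $t3=9*11=99
after add $t7, $t3, $t3: $t7=99+99=198
after srl $t3, $t4, 2: $t3=0>>2=0
halt.

198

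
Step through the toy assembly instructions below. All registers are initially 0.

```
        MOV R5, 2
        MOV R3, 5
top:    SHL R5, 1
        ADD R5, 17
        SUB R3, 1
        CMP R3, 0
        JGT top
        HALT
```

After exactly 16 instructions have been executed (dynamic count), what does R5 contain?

135

after MOV R5, 2: R5=2
after MOV R3, 5: R3=5
after SHL R5, 1: R5=2<<1=4
after ADD R5, 17: R5=4+17=21
after SUB R3, 1: R3=5-1=4
CMP R3, 0  (cmp 4,0)
JGT top: taken
after SHL R5, 1: R5=21<<1=42
after ADD R5, 17: R5=42+17=59
after SUB R3, 1: R3=4-1=3
CMP R3, 0  (cmp 3,0)
JGT top: taken
after SHL R5, 1: R5=59<<1=118
after ADD R5, 17: R5=118+17=135
after SUB R3, 1: R3=3-1=2
CMP R3, 0  (cmp 2,0)
After step 16: R5 = 135.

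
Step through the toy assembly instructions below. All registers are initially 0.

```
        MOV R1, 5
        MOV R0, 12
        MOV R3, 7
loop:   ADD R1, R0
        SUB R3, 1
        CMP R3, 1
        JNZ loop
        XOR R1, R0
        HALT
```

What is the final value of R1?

after MOV R1, 5: R1=5
after MOV R0, 12: R0=12
after MOV R3, 7: R3=7
after ADD R1, R0: R1=5+12=17
after SUB R3, 1: R3=7-1=6
CMP R3, 1  (cmp 6,1)
JNZ loop: taken
after ADD R1, R0: R1=17+12=29
after SUB R3, 1: R3=6-1=5
CMP R3, 1  (cmp 5,1)
JNZ loop: taken
after ADD R1, R0: R1=29+12=41
after SUB R3, 1: R3=5-1=4
CMP R3, 1  (cmp 4,1)
JNZ loop: taken
after ADD R1, R0: R1=41+12=53
after SUB R3, 1: R3=4-1=3
CMP R3, 1  (cmp 3,1)
JNZ loop: taken
after ADD R1, R0: R1=53+12=65
after SUB R3, 1: R3=3-1=2
CMP R3, 1  (cmp 2,1)
JNZ loop: taken
after ADD R1, R0: R1=65+12=77
after SUB R3, 1: R3=2-1=1
CMP R3, 1  (cmp 1,1)
JNZ loop: not taken
after XOR R1, R0: R1=77^12=65
halt.

65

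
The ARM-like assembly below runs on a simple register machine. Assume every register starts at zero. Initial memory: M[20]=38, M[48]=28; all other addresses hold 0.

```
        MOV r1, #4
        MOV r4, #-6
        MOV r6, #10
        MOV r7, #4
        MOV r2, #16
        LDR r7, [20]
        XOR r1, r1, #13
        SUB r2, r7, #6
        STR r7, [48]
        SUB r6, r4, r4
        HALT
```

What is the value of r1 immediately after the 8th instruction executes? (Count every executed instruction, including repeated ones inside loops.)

MOV r1, #4 → r1=4
MOV r4, #-6 → r4=-6
MOV r6, #10 → r6=10
MOV r7, #4 → r7=4
MOV r2, #16 → r2=16
LDR r7, [20] → r7=M[20]=38
XOR r1, r1, #13 → r1=4^13=9
SUB r2, r7, #6 → r2=38-6=32
After step 8: r1 = 9.

9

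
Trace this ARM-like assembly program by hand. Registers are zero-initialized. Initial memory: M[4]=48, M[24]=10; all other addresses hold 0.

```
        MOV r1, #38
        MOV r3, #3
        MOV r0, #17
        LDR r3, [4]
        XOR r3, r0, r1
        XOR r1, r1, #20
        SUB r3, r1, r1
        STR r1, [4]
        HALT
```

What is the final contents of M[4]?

after MOV r1, #38: r1=38
after MOV r3, #3: r3=3
after MOV r0, #17: r0=17
after LDR r3, [4]: r3=M[4]=48
after XOR r3, r0, r1: r3=17^38=55
after XOR r1, r1, #20: r1=38^20=50
after SUB r3, r1, r1: r3=50-50=0
STR r1, [4] → M[4]=50
halt.

50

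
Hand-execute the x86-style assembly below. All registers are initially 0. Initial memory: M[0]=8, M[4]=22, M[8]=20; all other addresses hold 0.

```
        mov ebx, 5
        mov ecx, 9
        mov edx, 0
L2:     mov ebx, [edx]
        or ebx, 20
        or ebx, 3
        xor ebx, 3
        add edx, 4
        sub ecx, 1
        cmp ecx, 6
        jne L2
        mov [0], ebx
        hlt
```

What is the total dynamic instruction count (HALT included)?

29

after mov ebx, 5: ebx=5
after mov ecx, 9: ecx=9
after mov edx, 0: edx=0
after mov ebx, [edx]: ebx=M[0]=8
after or ebx, 20: ebx=8|20=28
after or ebx, 3: ebx=28|3=31
after xor ebx, 3: ebx=31^3=28
after add edx, 4: edx=0+4=4
after sub ecx, 1: ecx=9-1=8
cmp ecx, 6  (cmp 8,6)
jne L2: taken
after mov ebx, [edx]: ebx=M[4]=22
after or ebx, 20: ebx=22|20=22
after or ebx, 3: ebx=22|3=23
after xor ebx, 3: ebx=23^3=20
after add edx, 4: edx=4+4=8
after sub ecx, 1: ecx=8-1=7
cmp ecx, 6  (cmp 7,6)
jne L2: taken
after mov ebx, [edx]: ebx=M[8]=20
after or ebx, 20: ebx=20|20=20
after or ebx, 3: ebx=20|3=23
after xor ebx, 3: ebx=23^3=20
after add edx, 4: edx=8+4=12
after sub ecx, 1: ecx=7-1=6
cmp ecx, 6  (cmp 6,6)
jne L2: not taken
mov [0], ebx → M[0]=20
halt.
Total executed instructions: 29.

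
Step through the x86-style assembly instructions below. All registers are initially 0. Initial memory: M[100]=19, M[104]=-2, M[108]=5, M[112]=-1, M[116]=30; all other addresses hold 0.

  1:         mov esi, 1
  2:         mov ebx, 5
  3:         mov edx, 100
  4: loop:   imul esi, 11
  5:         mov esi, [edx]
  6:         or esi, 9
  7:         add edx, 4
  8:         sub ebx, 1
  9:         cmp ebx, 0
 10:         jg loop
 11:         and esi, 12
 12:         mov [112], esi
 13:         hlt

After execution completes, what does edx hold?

after mov esi, 1: esi=1
after mov ebx, 5: ebx=5
after mov edx, 100: edx=100
after imul esi, 11: esi=1*11=11
after mov esi, [edx]: esi=M[100]=19
after or esi, 9: esi=19|9=27
after add edx, 4: edx=100+4=104
after sub ebx, 1: ebx=5-1=4
cmp ebx, 0  (cmp 4,0)
jg loop: taken
after imul esi, 11: esi=27*11=297
after mov esi, [edx]: esi=M[104]=-2
after or esi, 9: esi=(-2)|9=-1
after add edx, 4: edx=104+4=108
after sub ebx, 1: ebx=4-1=3
cmp ebx, 0  (cmp 3,0)
jg loop: taken
after imul esi, 11: esi=(-1)*11=-11
after mov esi, [edx]: esi=M[108]=5
after or esi, 9: esi=5|9=13
after add edx, 4: edx=108+4=112
after sub ebx, 1: ebx=3-1=2
cmp ebx, 0  (cmp 2,0)
jg loop: taken
after imul esi, 11: esi=13*11=143
after mov esi, [edx]: esi=M[112]=-1
after or esi, 9: esi=(-1)|9=-1
after add edx, 4: edx=112+4=116
after sub ebx, 1: ebx=2-1=1
cmp ebx, 0  (cmp 1,0)
jg loop: taken
after imul esi, 11: esi=(-1)*11=-11
after mov esi, [edx]: esi=M[116]=30
after or esi, 9: esi=30|9=31
after add edx, 4: edx=116+4=120
after sub ebx, 1: ebx=1-1=0
cmp ebx, 0  (cmp 0,0)
jg loop: not taken
after and esi, 12: esi=31&12=12
mov [112], esi → M[112]=12
halt.

120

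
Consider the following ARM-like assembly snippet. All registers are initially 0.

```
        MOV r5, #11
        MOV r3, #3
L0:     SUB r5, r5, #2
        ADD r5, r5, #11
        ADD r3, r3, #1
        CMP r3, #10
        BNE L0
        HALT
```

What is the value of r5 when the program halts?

MOV r5, #11 → r5=11
MOV r3, #3 → r3=3
SUB r5, r5, #2 → r5=11-2=9
ADD r5, r5, #11 → r5=9+11=20
ADD r3, r3, #1 → r3=3+1=4
CMP r3, #10  (cmp 4,10)
BNE L0: taken
SUB r5, r5, #2 → r5=20-2=18
ADD r5, r5, #11 → r5=18+11=29
ADD r3, r3, #1 → r3=4+1=5
CMP r3, #10  (cmp 5,10)
BNE L0: taken
SUB r5, r5, #2 → r5=29-2=27
ADD r5, r5, #11 → r5=27+11=38
ADD r3, r3, #1 → r3=5+1=6
CMP r3, #10  (cmp 6,10)
BNE L0: taken
SUB r5, r5, #2 → r5=38-2=36
ADD r5, r5, #11 → r5=36+11=47
ADD r3, r3, #1 → r3=6+1=7
CMP r3, #10  (cmp 7,10)
BNE L0: taken
SUB r5, r5, #2 → r5=47-2=45
ADD r5, r5, #11 → r5=45+11=56
ADD r3, r3, #1 → r3=7+1=8
CMP r3, #10  (cmp 8,10)
BNE L0: taken
SUB r5, r5, #2 → r5=56-2=54
ADD r5, r5, #11 → r5=54+11=65
ADD r3, r3, #1 → r3=8+1=9
CMP r3, #10  (cmp 9,10)
BNE L0: taken
SUB r5, r5, #2 → r5=65-2=63
ADD r5, r5, #11 → r5=63+11=74
ADD r3, r3, #1 → r3=9+1=10
CMP r3, #10  (cmp 10,10)
BNE L0: not taken
halt.

74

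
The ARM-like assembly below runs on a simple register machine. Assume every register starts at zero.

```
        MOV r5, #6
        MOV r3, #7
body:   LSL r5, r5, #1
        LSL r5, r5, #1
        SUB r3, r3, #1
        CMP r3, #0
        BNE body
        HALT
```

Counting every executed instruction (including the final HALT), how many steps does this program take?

MOV r5, #6 → r5=6
MOV r3, #7 → r3=7
LSL r5, r5, #1 → r5=6<<1=12
LSL r5, r5, #1 → r5=12<<1=24
SUB r3, r3, #1 → r3=7-1=6
CMP r3, #0  (cmp 6,0)
BNE body: taken
LSL r5, r5, #1 → r5=24<<1=48
LSL r5, r5, #1 → r5=48<<1=96
SUB r3, r3, #1 → r3=6-1=5
CMP r3, #0  (cmp 5,0)
BNE body: taken
LSL r5, r5, #1 → r5=96<<1=192
LSL r5, r5, #1 → r5=192<<1=384
SUB r3, r3, #1 → r3=5-1=4
CMP r3, #0  (cmp 4,0)
BNE body: taken
LSL r5, r5, #1 → r5=384<<1=768
LSL r5, r5, #1 → r5=768<<1=1536
SUB r3, r3, #1 → r3=4-1=3
CMP r3, #0  (cmp 3,0)
BNE body: taken
LSL r5, r5, #1 → r5=1536<<1=3072
LSL r5, r5, #1 → r5=3072<<1=6144
SUB r3, r3, #1 → r3=3-1=2
CMP r3, #0  (cmp 2,0)
BNE body: taken
LSL r5, r5, #1 → r5=6144<<1=12288
LSL r5, r5, #1 → r5=12288<<1=24576
SUB r3, r3, #1 → r3=2-1=1
CMP r3, #0  (cmp 1,0)
BNE body: taken
LSL r5, r5, #1 → r5=24576<<1=49152
LSL r5, r5, #1 → r5=49152<<1=98304
SUB r3, r3, #1 → r3=1-1=0
CMP r3, #0  (cmp 0,0)
BNE body: not taken
halt.
Total executed instructions: 38.

38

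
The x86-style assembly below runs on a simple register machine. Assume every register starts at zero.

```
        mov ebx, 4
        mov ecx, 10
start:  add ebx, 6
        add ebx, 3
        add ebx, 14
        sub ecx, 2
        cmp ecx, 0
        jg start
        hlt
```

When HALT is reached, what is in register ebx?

mov ebx, 4 → ebx=4
mov ecx, 10 → ecx=10
add ebx, 6 → ebx=4+6=10
add ebx, 3 → ebx=10+3=13
add ebx, 14 → ebx=13+14=27
sub ecx, 2 → ecx=10-2=8
cmp ecx, 0  (cmp 8,0)
jg start: taken
add ebx, 6 → ebx=27+6=33
add ebx, 3 → ebx=33+3=36
add ebx, 14 → ebx=36+14=50
sub ecx, 2 → ecx=8-2=6
cmp ecx, 0  (cmp 6,0)
jg start: taken
add ebx, 6 → ebx=50+6=56
add ebx, 3 → ebx=56+3=59
add ebx, 14 → ebx=59+14=73
sub ecx, 2 → ecx=6-2=4
cmp ecx, 0  (cmp 4,0)
jg start: taken
add ebx, 6 → ebx=73+6=79
add ebx, 3 → ebx=79+3=82
add ebx, 14 → ebx=82+14=96
sub ecx, 2 → ecx=4-2=2
cmp ecx, 0  (cmp 2,0)
jg start: taken
add ebx, 6 → ebx=96+6=102
add ebx, 3 → ebx=102+3=105
add ebx, 14 → ebx=105+14=119
sub ecx, 2 → ecx=2-2=0
cmp ecx, 0  (cmp 0,0)
jg start: not taken
halt.

119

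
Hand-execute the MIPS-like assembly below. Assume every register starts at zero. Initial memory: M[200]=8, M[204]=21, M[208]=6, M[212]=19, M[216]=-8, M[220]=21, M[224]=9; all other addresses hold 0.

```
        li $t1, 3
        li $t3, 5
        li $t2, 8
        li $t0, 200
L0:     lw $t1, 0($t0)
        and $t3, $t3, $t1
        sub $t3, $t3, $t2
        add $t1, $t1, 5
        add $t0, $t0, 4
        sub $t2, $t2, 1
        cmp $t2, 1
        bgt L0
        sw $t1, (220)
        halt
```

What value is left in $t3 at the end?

-1

li $t1, 3 → $t1=3
li $t3, 5 → $t3=5
li $t2, 8 → $t2=8
li $t0, 200 → $t0=200
lw $t1, 0($t0) → $t1=M[200]=8
and $t3, $t3, $t1 → $t3=5&8=0
sub $t3, $t3, $t2 → $t3=0-8=-8
add $t1, $t1, 5 → $t1=8+5=13
add $t0, $t0, 4 → $t0=200+4=204
sub $t2, $t2, 1 → $t2=8-1=7
cmp $t2, 1  (cmp 7,1)
bgt L0: taken
lw $t1, 0($t0) → $t1=M[204]=21
and $t3, $t3, $t1 → $t3=(-8)&21=16
sub $t3, $t3, $t2 → $t3=16-7=9
add $t1, $t1, 5 → $t1=21+5=26
add $t0, $t0, 4 → $t0=204+4=208
sub $t2, $t2, 1 → $t2=7-1=6
cmp $t2, 1  (cmp 6,1)
bgt L0: taken
lw $t1, 0($t0) → $t1=M[208]=6
and $t3, $t3, $t1 → $t3=9&6=0
sub $t3, $t3, $t2 → $t3=0-6=-6
add $t1, $t1, 5 → $t1=6+5=11
add $t0, $t0, 4 → $t0=208+4=212
sub $t2, $t2, 1 → $t2=6-1=5
cmp $t2, 1  (cmp 5,1)
bgt L0: taken
lw $t1, 0($t0) → $t1=M[212]=19
and $t3, $t3, $t1 → $t3=(-6)&19=18
sub $t3, $t3, $t2 → $t3=18-5=13
add $t1, $t1, 5 → $t1=19+5=24
add $t0, $t0, 4 → $t0=212+4=216
sub $t2, $t2, 1 → $t2=5-1=4
cmp $t2, 1  (cmp 4,1)
bgt L0: taken
lw $t1, 0($t0) → $t1=M[216]=-8
and $t3, $t3, $t1 → $t3=13&(-8)=8
sub $t3, $t3, $t2 → $t3=8-4=4
add $t1, $t1, 5 → $t1=(-8)+5=-3
add $t0, $t0, 4 → $t0=216+4=220
sub $t2, $t2, 1 → $t2=4-1=3
cmp $t2, 1  (cmp 3,1)
bgt L0: taken
lw $t1, 0($t0) → $t1=M[220]=21
and $t3, $t3, $t1 → $t3=4&21=4
sub $t3, $t3, $t2 → $t3=4-3=1
add $t1, $t1, 5 → $t1=21+5=26
add $t0, $t0, 4 → $t0=220+4=224
sub $t2, $t2, 1 → $t2=3-1=2
cmp $t2, 1  (cmp 2,1)
bgt L0: taken
lw $t1, 0($t0) → $t1=M[224]=9
and $t3, $t3, $t1 → $t3=1&9=1
sub $t3, $t3, $t2 → $t3=1-2=-1
add $t1, $t1, 5 → $t1=9+5=14
add $t0, $t0, 4 → $t0=224+4=228
sub $t2, $t2, 1 → $t2=2-1=1
cmp $t2, 1  (cmp 1,1)
bgt L0: not taken
sw $t1, (220) → M[220]=14
halt.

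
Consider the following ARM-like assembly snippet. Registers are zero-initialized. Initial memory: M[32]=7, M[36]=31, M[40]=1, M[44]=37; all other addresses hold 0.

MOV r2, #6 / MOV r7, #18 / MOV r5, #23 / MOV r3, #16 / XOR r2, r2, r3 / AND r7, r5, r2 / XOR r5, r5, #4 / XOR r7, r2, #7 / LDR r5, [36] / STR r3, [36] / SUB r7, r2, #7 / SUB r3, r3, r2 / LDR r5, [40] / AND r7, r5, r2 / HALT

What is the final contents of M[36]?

16

MOV r2, #6 → r2=6
MOV r7, #18 → r7=18
MOV r5, #23 → r5=23
MOV r3, #16 → r3=16
XOR r2, r2, r3 → r2=6^16=22
AND r7, r5, r2 → r7=23&22=22
XOR r5, r5, #4 → r5=23^4=19
XOR r7, r2, #7 → r7=22^7=17
LDR r5, [36] → r5=M[36]=31
STR r3, [36] → M[36]=16
SUB r7, r2, #7 → r7=22-7=15
SUB r3, r3, r2 → r3=16-22=-6
LDR r5, [40] → r5=M[40]=1
AND r7, r5, r2 → r7=1&22=0
halt.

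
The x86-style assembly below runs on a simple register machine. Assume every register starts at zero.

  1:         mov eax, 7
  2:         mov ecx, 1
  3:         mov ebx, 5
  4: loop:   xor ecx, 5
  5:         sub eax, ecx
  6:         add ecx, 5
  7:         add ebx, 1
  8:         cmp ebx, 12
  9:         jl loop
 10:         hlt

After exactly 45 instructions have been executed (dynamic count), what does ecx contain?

57

eax=7
ecx=1
ebx=5
ecx=1^5=4
eax=7-4=3
ecx=4+5=9
ebx=5+1=6
cmp ebx, 12  (cmp 6,12)
jl loop: taken
ecx=9^5=12
eax=3-12=-9
ecx=12+5=17
ebx=6+1=7
cmp ebx, 12  (cmp 7,12)
jl loop: taken
ecx=17^5=20
eax=(-9)-20=-29
ecx=20+5=25
ebx=7+1=8
cmp ebx, 12  (cmp 8,12)
jl loop: taken
ecx=25^5=28
eax=(-29)-28=-57
ecx=28+5=33
ebx=8+1=9
cmp ebx, 12  (cmp 9,12)
jl loop: taken
ecx=33^5=36
eax=(-57)-36=-93
ecx=36+5=41
ebx=9+1=10
cmp ebx, 12  (cmp 10,12)
jl loop: taken
ecx=41^5=44
eax=(-93)-44=-137
ecx=44+5=49
ebx=10+1=11
cmp ebx, 12  (cmp 11,12)
jl loop: taken
ecx=49^5=52
eax=(-137)-52=-189
ecx=52+5=57
ebx=11+1=12
cmp ebx, 12  (cmp 12,12)
jl loop: not taken
After step 45: ecx = 57.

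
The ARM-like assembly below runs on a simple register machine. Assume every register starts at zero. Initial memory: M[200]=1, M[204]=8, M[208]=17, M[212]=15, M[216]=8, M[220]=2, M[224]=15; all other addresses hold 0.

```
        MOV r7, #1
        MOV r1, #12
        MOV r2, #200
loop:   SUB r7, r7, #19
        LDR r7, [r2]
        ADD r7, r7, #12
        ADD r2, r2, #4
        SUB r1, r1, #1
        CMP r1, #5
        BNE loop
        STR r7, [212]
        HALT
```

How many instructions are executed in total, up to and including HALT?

54

r7=1
r1=12
r2=200
r7=1-19=-18
r7=M[200]=1
r7=1+12=13
r2=200+4=204
r1=12-1=11
CMP r1, #5  (cmp 11,5)
BNE loop: taken
r7=13-19=-6
r7=M[204]=8
r7=8+12=20
r2=204+4=208
r1=11-1=10
CMP r1, #5  (cmp 10,5)
BNE loop: taken
r7=20-19=1
r7=M[208]=17
r7=17+12=29
r2=208+4=212
r1=10-1=9
CMP r1, #5  (cmp 9,5)
BNE loop: taken
r7=29-19=10
r7=M[212]=15
r7=15+12=27
r2=212+4=216
r1=9-1=8
CMP r1, #5  (cmp 8,5)
BNE loop: taken
r7=27-19=8
r7=M[216]=8
r7=8+12=20
r2=216+4=220
r1=8-1=7
CMP r1, #5  (cmp 7,5)
BNE loop: taken
r7=20-19=1
r7=M[220]=2
r7=2+12=14
r2=220+4=224
r1=7-1=6
CMP r1, #5  (cmp 6,5)
BNE loop: taken
r7=14-19=-5
r7=M[224]=15
r7=15+12=27
r2=224+4=228
r1=6-1=5
CMP r1, #5  (cmp 5,5)
BNE loop: not taken
STR r7, [212] → M[212]=27
halt.
Total executed instructions: 54.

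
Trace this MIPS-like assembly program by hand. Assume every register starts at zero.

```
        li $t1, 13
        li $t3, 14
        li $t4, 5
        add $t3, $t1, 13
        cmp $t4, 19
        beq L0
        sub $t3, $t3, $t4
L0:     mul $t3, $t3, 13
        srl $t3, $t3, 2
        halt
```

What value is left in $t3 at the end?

li $t1, 13 → $t1=13
li $t3, 14 → $t3=14
li $t4, 5 → $t4=5
add $t3, $t1, 13 → $t3=13+13=26
cmp $t4, 19  (cmp 5,19)
beq L0: not taken
sub $t3, $t3, $t4 → $t3=26-5=21
mul $t3, $t3, 13 → $t3=21*13=273
srl $t3, $t3, 2 → $t3=273>>2=68
halt.

68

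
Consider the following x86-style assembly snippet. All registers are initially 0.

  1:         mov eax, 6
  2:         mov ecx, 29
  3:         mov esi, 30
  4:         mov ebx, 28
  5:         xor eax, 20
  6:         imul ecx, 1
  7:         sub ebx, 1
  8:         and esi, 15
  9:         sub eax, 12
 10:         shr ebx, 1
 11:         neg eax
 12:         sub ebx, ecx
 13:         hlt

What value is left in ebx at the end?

after mov eax, 6: eax=6
after mov ecx, 29: ecx=29
after mov esi, 30: esi=30
after mov ebx, 28: ebx=28
after xor eax, 20: eax=6^20=18
after imul ecx, 1: ecx=29*1=29
after sub ebx, 1: ebx=28-1=27
after and esi, 15: esi=30&15=14
after sub eax, 12: eax=18-12=6
after shr ebx, 1: ebx=27>>1=13
after neg eax: eax=-(6)=-6
after sub ebx, ecx: ebx=13-29=-16
halt.

-16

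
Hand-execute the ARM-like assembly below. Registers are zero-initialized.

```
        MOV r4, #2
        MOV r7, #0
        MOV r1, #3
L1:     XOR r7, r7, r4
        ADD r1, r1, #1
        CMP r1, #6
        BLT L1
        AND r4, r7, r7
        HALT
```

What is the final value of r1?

6

MOV r4, #2 → r4=2
MOV r7, #0 → r7=0
MOV r1, #3 → r1=3
XOR r7, r7, r4 → r7=0^2=2
ADD r1, r1, #1 → r1=3+1=4
CMP r1, #6  (cmp 4,6)
BLT L1: taken
XOR r7, r7, r4 → r7=2^2=0
ADD r1, r1, #1 → r1=4+1=5
CMP r1, #6  (cmp 5,6)
BLT L1: taken
XOR r7, r7, r4 → r7=0^2=2
ADD r1, r1, #1 → r1=5+1=6
CMP r1, #6  (cmp 6,6)
BLT L1: not taken
AND r4, r7, r7 → r4=2&2=2
halt.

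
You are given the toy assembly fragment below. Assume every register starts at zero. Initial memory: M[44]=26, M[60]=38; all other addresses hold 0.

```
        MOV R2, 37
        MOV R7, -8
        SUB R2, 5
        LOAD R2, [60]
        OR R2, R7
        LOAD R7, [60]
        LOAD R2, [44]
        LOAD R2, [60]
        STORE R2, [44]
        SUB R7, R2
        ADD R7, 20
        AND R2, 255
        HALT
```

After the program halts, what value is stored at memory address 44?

38

R2=37
R7=-8
R2=37-5=32
R2=M[60]=38
R2=38|(-8)=-2
R7=M[60]=38
R2=M[44]=26
R2=M[60]=38
STORE R2, [44] → M[44]=38
R7=38-38=0
R7=0+20=20
R2=38&255=38
halt.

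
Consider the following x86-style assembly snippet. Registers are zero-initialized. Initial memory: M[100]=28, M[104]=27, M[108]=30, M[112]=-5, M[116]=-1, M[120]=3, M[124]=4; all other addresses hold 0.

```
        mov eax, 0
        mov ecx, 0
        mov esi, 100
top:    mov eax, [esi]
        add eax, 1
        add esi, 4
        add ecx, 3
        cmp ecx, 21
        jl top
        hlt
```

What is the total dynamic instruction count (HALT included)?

46

after mov eax, 0: eax=0
after mov ecx, 0: ecx=0
after mov esi, 100: esi=100
after mov eax, [esi]: eax=M[100]=28
after add eax, 1: eax=28+1=29
after add esi, 4: esi=100+4=104
after add ecx, 3: ecx=0+3=3
cmp ecx, 21  (cmp 3,21)
jl top: taken
after mov eax, [esi]: eax=M[104]=27
after add eax, 1: eax=27+1=28
after add esi, 4: esi=104+4=108
after add ecx, 3: ecx=3+3=6
cmp ecx, 21  (cmp 6,21)
jl top: taken
after mov eax, [esi]: eax=M[108]=30
after add eax, 1: eax=30+1=31
after add esi, 4: esi=108+4=112
after add ecx, 3: ecx=6+3=9
cmp ecx, 21  (cmp 9,21)
jl top: taken
after mov eax, [esi]: eax=M[112]=-5
after add eax, 1: eax=(-5)+1=-4
after add esi, 4: esi=112+4=116
after add ecx, 3: ecx=9+3=12
cmp ecx, 21  (cmp 12,21)
jl top: taken
after mov eax, [esi]: eax=M[116]=-1
after add eax, 1: eax=(-1)+1=0
after add esi, 4: esi=116+4=120
after add ecx, 3: ecx=12+3=15
cmp ecx, 21  (cmp 15,21)
jl top: taken
after mov eax, [esi]: eax=M[120]=3
after add eax, 1: eax=3+1=4
after add esi, 4: esi=120+4=124
after add ecx, 3: ecx=15+3=18
cmp ecx, 21  (cmp 18,21)
jl top: taken
after mov eax, [esi]: eax=M[124]=4
after add eax, 1: eax=4+1=5
after add esi, 4: esi=124+4=128
after add ecx, 3: ecx=18+3=21
cmp ecx, 21  (cmp 21,21)
jl top: not taken
halt.
Total executed instructions: 46.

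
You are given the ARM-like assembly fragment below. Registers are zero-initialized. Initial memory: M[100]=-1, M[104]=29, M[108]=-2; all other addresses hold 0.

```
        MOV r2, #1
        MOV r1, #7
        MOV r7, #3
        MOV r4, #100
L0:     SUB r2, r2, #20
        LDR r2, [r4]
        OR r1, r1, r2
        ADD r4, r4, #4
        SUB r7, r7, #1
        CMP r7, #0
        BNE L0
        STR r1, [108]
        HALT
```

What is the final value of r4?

112

r2=1
r1=7
r7=3
r4=100
r2=1-20=-19
r2=M[100]=-1
r1=7|(-1)=-1
r4=100+4=104
r7=3-1=2
CMP r7, #0  (cmp 2,0)
BNE L0: taken
r2=(-1)-20=-21
r2=M[104]=29
r1=(-1)|29=-1
r4=104+4=108
r7=2-1=1
CMP r7, #0  (cmp 1,0)
BNE L0: taken
r2=29-20=9
r2=M[108]=-2
r1=(-1)|(-2)=-1
r4=108+4=112
r7=1-1=0
CMP r7, #0  (cmp 0,0)
BNE L0: not taken
STR r1, [108] → M[108]=-1
halt.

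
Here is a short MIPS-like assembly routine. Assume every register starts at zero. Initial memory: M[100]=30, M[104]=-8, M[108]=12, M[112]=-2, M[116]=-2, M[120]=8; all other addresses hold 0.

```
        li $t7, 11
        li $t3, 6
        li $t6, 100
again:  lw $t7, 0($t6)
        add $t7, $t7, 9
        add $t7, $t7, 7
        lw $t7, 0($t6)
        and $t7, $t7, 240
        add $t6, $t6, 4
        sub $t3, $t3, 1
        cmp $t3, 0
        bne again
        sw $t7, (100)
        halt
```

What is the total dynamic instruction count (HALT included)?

li $t7, 11 → $t7=11
li $t3, 6 → $t3=6
li $t6, 100 → $t6=100
lw $t7, 0($t6) → $t7=M[100]=30
add $t7, $t7, 9 → $t7=30+9=39
add $t7, $t7, 7 → $t7=39+7=46
lw $t7, 0($t6) → $t7=M[100]=30
and $t7, $t7, 240 → $t7=30&240=16
add $t6, $t6, 4 → $t6=100+4=104
sub $t3, $t3, 1 → $t3=6-1=5
cmp $t3, 0  (cmp 5,0)
bne again: taken
lw $t7, 0($t6) → $t7=M[104]=-8
add $t7, $t7, 9 → $t7=(-8)+9=1
add $t7, $t7, 7 → $t7=1+7=8
lw $t7, 0($t6) → $t7=M[104]=-8
and $t7, $t7, 240 → $t7=(-8)&240=240
add $t6, $t6, 4 → $t6=104+4=108
sub $t3, $t3, 1 → $t3=5-1=4
cmp $t3, 0  (cmp 4,0)
bne again: taken
lw $t7, 0($t6) → $t7=M[108]=12
add $t7, $t7, 9 → $t7=12+9=21
add $t7, $t7, 7 → $t7=21+7=28
lw $t7, 0($t6) → $t7=M[108]=12
and $t7, $t7, 240 → $t7=12&240=0
add $t6, $t6, 4 → $t6=108+4=112
sub $t3, $t3, 1 → $t3=4-1=3
cmp $t3, 0  (cmp 3,0)
bne again: taken
lw $t7, 0($t6) → $t7=M[112]=-2
add $t7, $t7, 9 → $t7=(-2)+9=7
add $t7, $t7, 7 → $t7=7+7=14
lw $t7, 0($t6) → $t7=M[112]=-2
and $t7, $t7, 240 → $t7=(-2)&240=240
add $t6, $t6, 4 → $t6=112+4=116
sub $t3, $t3, 1 → $t3=3-1=2
cmp $t3, 0  (cmp 2,0)
bne again: taken
lw $t7, 0($t6) → $t7=M[116]=-2
add $t7, $t7, 9 → $t7=(-2)+9=7
add $t7, $t7, 7 → $t7=7+7=14
lw $t7, 0($t6) → $t7=M[116]=-2
and $t7, $t7, 240 → $t7=(-2)&240=240
add $t6, $t6, 4 → $t6=116+4=120
sub $t3, $t3, 1 → $t3=2-1=1
cmp $t3, 0  (cmp 1,0)
bne again: taken
lw $t7, 0($t6) → $t7=M[120]=8
add $t7, $t7, 9 → $t7=8+9=17
add $t7, $t7, 7 → $t7=17+7=24
lw $t7, 0($t6) → $t7=M[120]=8
and $t7, $t7, 240 → $t7=8&240=0
add $t6, $t6, 4 → $t6=120+4=124
sub $t3, $t3, 1 → $t3=1-1=0
cmp $t3, 0  (cmp 0,0)
bne again: not taken
sw $t7, (100) → M[100]=0
halt.
Total executed instructions: 59.

59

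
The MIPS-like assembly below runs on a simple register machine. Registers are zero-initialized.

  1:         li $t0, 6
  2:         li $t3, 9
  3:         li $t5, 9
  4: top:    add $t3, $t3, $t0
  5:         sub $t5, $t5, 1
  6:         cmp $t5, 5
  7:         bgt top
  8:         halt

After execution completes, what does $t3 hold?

$t0=6
$t3=9
$t5=9
$t3=9+6=15
$t5=9-1=8
cmp $t5, 5  (cmp 8,5)
bgt top: taken
$t3=15+6=21
$t5=8-1=7
cmp $t5, 5  (cmp 7,5)
bgt top: taken
$t3=21+6=27
$t5=7-1=6
cmp $t5, 5  (cmp 6,5)
bgt top: taken
$t3=27+6=33
$t5=6-1=5
cmp $t5, 5  (cmp 5,5)
bgt top: not taken
halt.

33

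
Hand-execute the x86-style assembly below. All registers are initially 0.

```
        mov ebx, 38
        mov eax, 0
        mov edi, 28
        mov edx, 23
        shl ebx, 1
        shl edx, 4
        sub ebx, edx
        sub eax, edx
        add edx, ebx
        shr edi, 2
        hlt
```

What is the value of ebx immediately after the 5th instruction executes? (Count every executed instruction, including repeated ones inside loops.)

after mov ebx, 38: ebx=38
after mov eax, 0: eax=0
after mov edi, 28: edi=28
after mov edx, 23: edx=23
after shl ebx, 1: ebx=38<<1=76
After step 5: ebx = 76.

76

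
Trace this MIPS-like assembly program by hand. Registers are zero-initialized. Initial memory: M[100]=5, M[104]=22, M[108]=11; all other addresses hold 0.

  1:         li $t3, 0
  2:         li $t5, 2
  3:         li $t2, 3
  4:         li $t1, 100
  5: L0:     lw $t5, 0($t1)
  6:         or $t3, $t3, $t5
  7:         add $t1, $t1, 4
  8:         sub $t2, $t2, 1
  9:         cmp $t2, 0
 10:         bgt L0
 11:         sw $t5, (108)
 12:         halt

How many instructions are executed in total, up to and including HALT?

24

li $t3, 0 → $t3=0
li $t5, 2 → $t5=2
li $t2, 3 → $t2=3
li $t1, 100 → $t1=100
lw $t5, 0($t1) → $t5=M[100]=5
or $t3, $t3, $t5 → $t3=0|5=5
add $t1, $t1, 4 → $t1=100+4=104
sub $t2, $t2, 1 → $t2=3-1=2
cmp $t2, 0  (cmp 2,0)
bgt L0: taken
lw $t5, 0($t1) → $t5=M[104]=22
or $t3, $t3, $t5 → $t3=5|22=23
add $t1, $t1, 4 → $t1=104+4=108
sub $t2, $t2, 1 → $t2=2-1=1
cmp $t2, 0  (cmp 1,0)
bgt L0: taken
lw $t5, 0($t1) → $t5=M[108]=11
or $t3, $t3, $t5 → $t3=23|11=31
add $t1, $t1, 4 → $t1=108+4=112
sub $t2, $t2, 1 → $t2=1-1=0
cmp $t2, 0  (cmp 0,0)
bgt L0: not taken
sw $t5, (108) → M[108]=11
halt.
Total executed instructions: 24.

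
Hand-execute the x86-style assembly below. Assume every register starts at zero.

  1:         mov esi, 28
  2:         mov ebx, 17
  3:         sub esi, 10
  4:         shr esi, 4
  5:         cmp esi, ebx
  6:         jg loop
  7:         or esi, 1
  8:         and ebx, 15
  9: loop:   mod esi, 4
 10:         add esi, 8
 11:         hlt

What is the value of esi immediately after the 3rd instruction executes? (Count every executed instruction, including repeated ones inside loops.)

18

after mov esi, 28: esi=28
after mov ebx, 17: ebx=17
after sub esi, 10: esi=28-10=18
After step 3: esi = 18.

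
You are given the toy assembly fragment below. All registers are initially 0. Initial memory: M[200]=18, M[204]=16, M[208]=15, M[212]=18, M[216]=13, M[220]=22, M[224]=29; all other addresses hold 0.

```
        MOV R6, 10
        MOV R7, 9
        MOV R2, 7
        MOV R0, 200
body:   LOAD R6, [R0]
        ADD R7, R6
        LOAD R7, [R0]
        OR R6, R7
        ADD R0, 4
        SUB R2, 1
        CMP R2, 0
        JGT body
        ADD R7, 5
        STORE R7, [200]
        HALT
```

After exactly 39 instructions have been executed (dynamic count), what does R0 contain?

216

MOV R6, 10 → R6=10
MOV R7, 9 → R7=9
MOV R2, 7 → R2=7
MOV R0, 200 → R0=200
LOAD R6, [R0] → R6=M[200]=18
ADD R7, R6 → R7=9+18=27
LOAD R7, [R0] → R7=M[200]=18
OR R6, R7 → R6=18|18=18
ADD R0, 4 → R0=200+4=204
SUB R2, 1 → R2=7-1=6
CMP R2, 0  (cmp 6,0)
JGT body: taken
LOAD R6, [R0] → R6=M[204]=16
ADD R7, R6 → R7=18+16=34
LOAD R7, [R0] → R7=M[204]=16
OR R6, R7 → R6=16|16=16
ADD R0, 4 → R0=204+4=208
SUB R2, 1 → R2=6-1=5
CMP R2, 0  (cmp 5,0)
JGT body: taken
LOAD R6, [R0] → R6=M[208]=15
ADD R7, R6 → R7=16+15=31
LOAD R7, [R0] → R7=M[208]=15
OR R6, R7 → R6=15|15=15
ADD R0, 4 → R0=208+4=212
SUB R2, 1 → R2=5-1=4
CMP R2, 0  (cmp 4,0)
JGT body: taken
LOAD R6, [R0] → R6=M[212]=18
ADD R7, R6 → R7=15+18=33
LOAD R7, [R0] → R7=M[212]=18
OR R6, R7 → R6=18|18=18
ADD R0, 4 → R0=212+4=216
SUB R2, 1 → R2=4-1=3
CMP R2, 0  (cmp 3,0)
JGT body: taken
LOAD R6, [R0] → R6=M[216]=13
ADD R7, R6 → R7=18+13=31
LOAD R7, [R0] → R7=M[216]=13
After step 39: R0 = 216.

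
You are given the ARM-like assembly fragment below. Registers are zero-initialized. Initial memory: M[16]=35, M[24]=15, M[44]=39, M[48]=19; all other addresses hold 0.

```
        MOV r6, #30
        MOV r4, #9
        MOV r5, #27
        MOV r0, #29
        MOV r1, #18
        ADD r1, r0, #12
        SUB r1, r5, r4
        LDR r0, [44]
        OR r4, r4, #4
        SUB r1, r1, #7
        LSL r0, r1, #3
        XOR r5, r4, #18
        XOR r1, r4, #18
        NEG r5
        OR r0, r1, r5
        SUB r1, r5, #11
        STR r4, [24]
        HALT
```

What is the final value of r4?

r6=30
r4=9
r5=27
r0=29
r1=18
r1=29+12=41
r1=27-9=18
r0=M[44]=39
r4=9|4=13
r1=18-7=11
r0=11<<3=88
r5=13^18=31
r1=13^18=31
r5=-(31)=-31
r0=31|(-31)=-1
r1=(-31)-11=-42
STR r4, [24] → M[24]=13
halt.

13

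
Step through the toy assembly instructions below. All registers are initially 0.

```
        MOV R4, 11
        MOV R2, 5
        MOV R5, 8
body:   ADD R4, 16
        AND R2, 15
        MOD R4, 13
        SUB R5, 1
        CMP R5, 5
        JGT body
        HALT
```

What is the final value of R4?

MOV R4, 11 → R4=11
MOV R2, 5 → R2=5
MOV R5, 8 → R5=8
ADD R4, 16 → R4=11+16=27
AND R2, 15 → R2=5&15=5
MOD R4, 13 → R4=27%13=1
SUB R5, 1 → R5=8-1=7
CMP R5, 5  (cmp 7,5)
JGT body: taken
ADD R4, 16 → R4=1+16=17
AND R2, 15 → R2=5&15=5
MOD R4, 13 → R4=17%13=4
SUB R5, 1 → R5=7-1=6
CMP R5, 5  (cmp 6,5)
JGT body: taken
ADD R4, 16 → R4=4+16=20
AND R2, 15 → R2=5&15=5
MOD R4, 13 → R4=20%13=7
SUB R5, 1 → R5=6-1=5
CMP R5, 5  (cmp 5,5)
JGT body: not taken
halt.

7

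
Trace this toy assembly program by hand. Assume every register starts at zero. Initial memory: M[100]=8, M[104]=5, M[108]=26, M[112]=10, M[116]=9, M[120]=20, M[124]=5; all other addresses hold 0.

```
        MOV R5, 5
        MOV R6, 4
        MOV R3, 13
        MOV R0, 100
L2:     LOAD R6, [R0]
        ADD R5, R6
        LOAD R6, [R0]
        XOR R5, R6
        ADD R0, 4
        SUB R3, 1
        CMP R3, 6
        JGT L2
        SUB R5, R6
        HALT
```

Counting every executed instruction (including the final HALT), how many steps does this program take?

62

MOV R5, 5 → R5=5
MOV R6, 4 → R6=4
MOV R3, 13 → R3=13
MOV R0, 100 → R0=100
LOAD R6, [R0] → R6=M[100]=8
ADD R5, R6 → R5=5+8=13
LOAD R6, [R0] → R6=M[100]=8
XOR R5, R6 → R5=13^8=5
ADD R0, 4 → R0=100+4=104
SUB R3, 1 → R3=13-1=12
CMP R3, 6  (cmp 12,6)
JGT L2: taken
LOAD R6, [R0] → R6=M[104]=5
ADD R5, R6 → R5=5+5=10
LOAD R6, [R0] → R6=M[104]=5
XOR R5, R6 → R5=10^5=15
ADD R0, 4 → R0=104+4=108
SUB R3, 1 → R3=12-1=11
CMP R3, 6  (cmp 11,6)
JGT L2: taken
LOAD R6, [R0] → R6=M[108]=26
ADD R5, R6 → R5=15+26=41
LOAD R6, [R0] → R6=M[108]=26
XOR R5, R6 → R5=41^26=51
ADD R0, 4 → R0=108+4=112
SUB R3, 1 → R3=11-1=10
CMP R3, 6  (cmp 10,6)
JGT L2: taken
LOAD R6, [R0] → R6=M[112]=10
ADD R5, R6 → R5=51+10=61
LOAD R6, [R0] → R6=M[112]=10
XOR R5, R6 → R5=61^10=55
ADD R0, 4 → R0=112+4=116
SUB R3, 1 → R3=10-1=9
CMP R3, 6  (cmp 9,6)
JGT L2: taken
LOAD R6, [R0] → R6=M[116]=9
ADD R5, R6 → R5=55+9=64
LOAD R6, [R0] → R6=M[116]=9
XOR R5, R6 → R5=64^9=73
ADD R0, 4 → R0=116+4=120
SUB R3, 1 → R3=9-1=8
CMP R3, 6  (cmp 8,6)
JGT L2: taken
LOAD R6, [R0] → R6=M[120]=20
ADD R5, R6 → R5=73+20=93
LOAD R6, [R0] → R6=M[120]=20
XOR R5, R6 → R5=93^20=73
ADD R0, 4 → R0=120+4=124
SUB R3, 1 → R3=8-1=7
CMP R3, 6  (cmp 7,6)
JGT L2: taken
LOAD R6, [R0] → R6=M[124]=5
ADD R5, R6 → R5=73+5=78
LOAD R6, [R0] → R6=M[124]=5
XOR R5, R6 → R5=78^5=75
ADD R0, 4 → R0=124+4=128
SUB R3, 1 → R3=7-1=6
CMP R3, 6  (cmp 6,6)
JGT L2: not taken
SUB R5, R6 → R5=75-5=70
halt.
Total executed instructions: 62.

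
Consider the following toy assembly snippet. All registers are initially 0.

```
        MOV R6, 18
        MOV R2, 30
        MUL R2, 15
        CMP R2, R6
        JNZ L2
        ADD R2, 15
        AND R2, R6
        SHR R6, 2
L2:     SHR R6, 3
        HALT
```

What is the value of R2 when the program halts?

450

MOV R6, 18 → R6=18
MOV R2, 30 → R2=30
MUL R2, 15 → R2=30*15=450
CMP R2, R6  (cmp 450,18)
JNZ L2: taken
SHR R6, 3 → R6=18>>3=2
halt.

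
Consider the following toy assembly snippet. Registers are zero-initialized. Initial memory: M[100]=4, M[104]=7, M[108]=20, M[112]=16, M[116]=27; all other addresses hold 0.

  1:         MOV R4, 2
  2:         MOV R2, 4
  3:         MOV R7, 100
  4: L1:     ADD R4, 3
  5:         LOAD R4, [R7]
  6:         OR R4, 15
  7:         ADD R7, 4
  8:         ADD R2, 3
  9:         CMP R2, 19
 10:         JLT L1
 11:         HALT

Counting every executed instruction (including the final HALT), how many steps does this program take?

39

MOV R4, 2 → R4=2
MOV R2, 4 → R2=4
MOV R7, 100 → R7=100
ADD R4, 3 → R4=2+3=5
LOAD R4, [R7] → R4=M[100]=4
OR R4, 15 → R4=4|15=15
ADD R7, 4 → R7=100+4=104
ADD R2, 3 → R2=4+3=7
CMP R2, 19  (cmp 7,19)
JLT L1: taken
ADD R4, 3 → R4=15+3=18
LOAD R4, [R7] → R4=M[104]=7
OR R4, 15 → R4=7|15=15
ADD R7, 4 → R7=104+4=108
ADD R2, 3 → R2=7+3=10
CMP R2, 19  (cmp 10,19)
JLT L1: taken
ADD R4, 3 → R4=15+3=18
LOAD R4, [R7] → R4=M[108]=20
OR R4, 15 → R4=20|15=31
ADD R7, 4 → R7=108+4=112
ADD R2, 3 → R2=10+3=13
CMP R2, 19  (cmp 13,19)
JLT L1: taken
ADD R4, 3 → R4=31+3=34
LOAD R4, [R7] → R4=M[112]=16
OR R4, 15 → R4=16|15=31
ADD R7, 4 → R7=112+4=116
ADD R2, 3 → R2=13+3=16
CMP R2, 19  (cmp 16,19)
JLT L1: taken
ADD R4, 3 → R4=31+3=34
LOAD R4, [R7] → R4=M[116]=27
OR R4, 15 → R4=27|15=31
ADD R7, 4 → R7=116+4=120
ADD R2, 3 → R2=16+3=19
CMP R2, 19  (cmp 19,19)
JLT L1: not taken
halt.
Total executed instructions: 39.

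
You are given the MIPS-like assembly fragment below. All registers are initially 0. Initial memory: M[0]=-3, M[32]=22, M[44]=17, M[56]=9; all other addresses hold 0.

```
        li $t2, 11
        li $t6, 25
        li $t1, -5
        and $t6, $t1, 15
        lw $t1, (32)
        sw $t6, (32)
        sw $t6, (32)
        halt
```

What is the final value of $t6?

li $t2, 11 → $t2=11
li $t6, 25 → $t6=25
li $t1, -5 → $t1=-5
and $t6, $t1, 15 → $t6=(-5)&15=11
lw $t1, (32) → $t1=M[32]=22
sw $t6, (32) → M[32]=11
sw $t6, (32) → M[32]=11
halt.

11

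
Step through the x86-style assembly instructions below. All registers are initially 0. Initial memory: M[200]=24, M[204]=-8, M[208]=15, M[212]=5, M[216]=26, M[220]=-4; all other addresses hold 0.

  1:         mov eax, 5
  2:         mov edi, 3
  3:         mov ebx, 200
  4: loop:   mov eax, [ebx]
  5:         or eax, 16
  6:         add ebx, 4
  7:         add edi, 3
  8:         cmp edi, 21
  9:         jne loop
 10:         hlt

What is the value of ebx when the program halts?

mov eax, 5 → eax=5
mov edi, 3 → edi=3
mov ebx, 200 → ebx=200
mov eax, [ebx] → eax=M[200]=24
or eax, 16 → eax=24|16=24
add ebx, 4 → ebx=200+4=204
add edi, 3 → edi=3+3=6
cmp edi, 21  (cmp 6,21)
jne loop: taken
mov eax, [ebx] → eax=M[204]=-8
or eax, 16 → eax=(-8)|16=-8
add ebx, 4 → ebx=204+4=208
add edi, 3 → edi=6+3=9
cmp edi, 21  (cmp 9,21)
jne loop: taken
mov eax, [ebx] → eax=M[208]=15
or eax, 16 → eax=15|16=31
add ebx, 4 → ebx=208+4=212
add edi, 3 → edi=9+3=12
cmp edi, 21  (cmp 12,21)
jne loop: taken
mov eax, [ebx] → eax=M[212]=5
or eax, 16 → eax=5|16=21
add ebx, 4 → ebx=212+4=216
add edi, 3 → edi=12+3=15
cmp edi, 21  (cmp 15,21)
jne loop: taken
mov eax, [ebx] → eax=M[216]=26
or eax, 16 → eax=26|16=26
add ebx, 4 → ebx=216+4=220
add edi, 3 → edi=15+3=18
cmp edi, 21  (cmp 18,21)
jne loop: taken
mov eax, [ebx] → eax=M[220]=-4
or eax, 16 → eax=(-4)|16=-4
add ebx, 4 → ebx=220+4=224
add edi, 3 → edi=18+3=21
cmp edi, 21  (cmp 21,21)
jne loop: not taken
halt.

224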